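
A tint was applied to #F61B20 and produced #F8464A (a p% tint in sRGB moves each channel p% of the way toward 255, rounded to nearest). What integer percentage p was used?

19%

#F61B20 is rgb(246, 27, 32); #F8464A is rgb(248, 70, 74).
On the G channel (widest range): 70 ≈ 27 + (p/100)(255 − 27), so p ≈ 100×(70 − 27)/(255 − 27) = 4300/228 = 18.86.
p = 19 reproduces all three channels after rounding.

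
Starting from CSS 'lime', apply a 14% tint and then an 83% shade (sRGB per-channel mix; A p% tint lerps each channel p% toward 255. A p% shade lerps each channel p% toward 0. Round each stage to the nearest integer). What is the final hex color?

#062b06

CSS lime is rgb(0, 255, 0).
Lerp each channel 14% toward 255:
  R: 0 + 0.14×(255−0) = 0 + 35.7 = 35.7 → 36
  G: 255 + 0 = 255 → 255
  B: 0 + 0.14×(255−0) = 0 + 35.7 = 35.7 → 36
After the tint: rgb(36, 255, 36) = #24ff24.
Lerp each channel 83% toward 0:
  R: 36 + 0.83×(0−36) = 36 − 29.88 = 6.12 → 6
  G: 255 + 0.83×(0−255) = 255 − 211.65 = 43.35 → 43
  B: 36 + 0.83×(0−36) = 36 − 29.88 = 6.12 → 6
rgb(6, 43, 6) = #062b06.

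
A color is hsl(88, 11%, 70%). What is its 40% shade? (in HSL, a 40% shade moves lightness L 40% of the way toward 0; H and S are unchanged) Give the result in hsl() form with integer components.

hsl(88, 11%, 42%)

L moves 40% from 70 toward 0: 70 − 28 = 42 → 42.
H and S are unchanged.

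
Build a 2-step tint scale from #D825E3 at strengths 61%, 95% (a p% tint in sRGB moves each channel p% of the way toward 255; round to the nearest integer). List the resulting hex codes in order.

#F0AAF4, #FDF4FE

#D825E3 is rgb(216, 37, 227).
61%: (216 + 23.79 = 239.79→240, 37 + 132.98 = 169.98→170, 227 + 17.08 = 244.08→244) → #F0AAF4
95%: (216 + 37.05 = 253.05→253, 37 + 207.1 = 244.1→244, 227 + 26.6 = 253.6→254) → #FDF4FE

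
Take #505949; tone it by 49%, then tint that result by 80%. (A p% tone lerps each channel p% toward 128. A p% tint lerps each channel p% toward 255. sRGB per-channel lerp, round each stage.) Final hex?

#E1E2E0

#505949 is rgb(80, 89, 73).
A 49% tone moves each channel 49% toward 128:
  R: 80 + 0.49×(128−80) = 80 + 23.52 = 103.52 → 104
  G: 89 + 19.11 = 108.11 → 108
  B: 73 + 26.95 = 99.95 → 100
After the tone: rgb(104, 108, 100) = #686C64.
Per channel, c → c + 0.8(255 − c):
  R: 104 + 120.8 = 224.8 → 225
  G: 108 + 117.6 = 225.6 → 226
  B: 100 + 0.8×(255−100) = 100 + 124 = 224 → 224
rgb(225, 226, 224) = #E1E2E0.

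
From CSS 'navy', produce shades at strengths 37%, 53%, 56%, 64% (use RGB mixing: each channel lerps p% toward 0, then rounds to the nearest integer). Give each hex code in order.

CSS navy is rgb(0, 0, 128).
37%: (0→0, 0→0, 128 − 47.36 = 80.64→81) → #000051
53%: (0→0, 0→0, 128 − 67.84 = 60.16→60) → #00003c
56%: (0→0, 0→0, 128 − 71.68 = 56.32→56) → #000038
64%: (0→0, 0→0, 128 − 81.92 = 46.08→46) → #00002e

#000051, #00003c, #000038, #00002e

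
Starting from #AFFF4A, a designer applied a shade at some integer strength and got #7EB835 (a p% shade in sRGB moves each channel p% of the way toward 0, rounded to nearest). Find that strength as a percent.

#AFFF4A is rgb(175, 255, 74); #7EB835 is rgb(126, 184, 53).
On the G channel (widest range): 184 ≈ 255 + (p/100)(0 − 255), so p ≈ 100×(184 − 255)/(0 − 255) = -7100/-255 = 27.84.
p = 28 reproduces all three channels after rounding.

28%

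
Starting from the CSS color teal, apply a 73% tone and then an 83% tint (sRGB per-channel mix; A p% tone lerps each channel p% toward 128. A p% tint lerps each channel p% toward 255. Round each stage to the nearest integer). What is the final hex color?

#e3e9e9

CSS teal is rgb(0, 128, 128).
Per channel, c → c + 0.73(128 − c):
  R: 0 + 0.73×(128−0) = 0 + 93.44 = 93.44 → 93
  G: 128 + 0 = 128 → 128
  B: 128 + 0 = 128 → 128
After the tone: rgb(93, 128, 128) = #5d8080.
Lerp each channel 83% toward 255:
  R: 93 + 134.46 = 227.46 → 227
  G: 128 + 105.41 = 233.41 → 233
  B: 128 + 0.83×(255−128) = 128 + 105.41 = 233.41 → 233
rgb(227, 233, 233) = #e3e9e9.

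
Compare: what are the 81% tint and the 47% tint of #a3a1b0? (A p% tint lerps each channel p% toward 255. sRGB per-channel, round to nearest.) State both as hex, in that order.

#eeedf0, #cecdd5

#a3a1b0 is rgb(163, 161, 176).
81% tint:
  R: 163 + 0.81×(255−163) = 163 + 74.52 = 237.52 → 238
  G: 161 + 0.81×(255−161) = 161 + 76.14 = 237.14 → 237
  B: 176 + 63.99 = 239.99 → 240
  → #eeedf0
47% tint:
  R: 163 + 0.47×(255−163) = 163 + 43.24 = 206.24 → 206
  G: 161 + 44.18 = 205.18 → 205
  B: 176 + 0.47×(255−176) = 176 + 37.13 = 213.13 → 213
  → #cecdd5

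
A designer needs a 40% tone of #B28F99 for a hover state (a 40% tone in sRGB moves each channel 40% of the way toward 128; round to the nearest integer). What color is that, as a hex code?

#9E898F

#B28F99 is rgb(178, 143, 153).
A 40% tone moves each channel 40% toward 128:
  R: 178 − 20 = 158 → 158
  G: 143 − 6 = 137 → 137
  B: 153 − 10 = 143 → 143
rgb(158, 137, 143) = #9E898F.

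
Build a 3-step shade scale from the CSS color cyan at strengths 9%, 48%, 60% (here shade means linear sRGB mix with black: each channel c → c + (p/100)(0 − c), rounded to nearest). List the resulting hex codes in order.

#00e8e8, #008585, #006666

CSS cyan is rgb(0, 255, 255).
9%: (0→0, 255 − 22.95 = 232.05→232, 255 − 22.95 = 232.05→232) → #00e8e8
48%: (0→0, 255 − 122.4 = 132.6→133, 255 − 122.4 = 132.6→133) → #008585
60%: (0→0, 255 − 153 = 102→102, 255 − 153 = 102→102) → #006666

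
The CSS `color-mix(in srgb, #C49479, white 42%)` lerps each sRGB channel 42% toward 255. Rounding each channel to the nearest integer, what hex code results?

#C49479 is rgb(196, 148, 121).
Lerp each channel 42% toward 255:
  R: 196 + 0.42×(255−196) = 196 + 24.78 = 220.78 → 221
  G: 148 + 0.42×(255−148) = 148 + 44.94 = 192.94 → 193
  B: 121 + 0.42×(255−121) = 121 + 56.28 = 177.28 → 177
rgb(221, 193, 177) = #DDC1B1.

#DDC1B1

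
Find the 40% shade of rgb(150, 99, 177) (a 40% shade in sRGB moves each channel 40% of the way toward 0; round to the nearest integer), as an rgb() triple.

rgb(90, 59, 106)

Lerp each channel 40% toward 0:
  R: 150 + 0.4×(0−150) = 150 − 60 = 90 → 90
  G: 99 − 39.6 = 59.4 → 59
  B: 177 + 0.4×(0−177) = 177 − 70.8 = 106.2 → 106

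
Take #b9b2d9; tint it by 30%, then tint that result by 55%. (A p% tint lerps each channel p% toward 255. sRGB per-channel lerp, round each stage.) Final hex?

#b9b2d9 is rgb(185, 178, 217).
Lerp each channel 30% toward 255:
  R: 185 + 0.3×(255−185) = 185 + 21 = 206 → 206
  G: 178 + 23.1 = 201.1 → 201
  B: 217 + 0.3×(255−217) = 217 + 11.4 = 228.4 → 228
After the tint: rgb(206, 201, 228) = #cec9e4.
Lerp each channel 55% toward 255:
  R: 206 + 0.55×(255−206) = 206 + 26.95 = 232.95 → 233
  G: 201 + 0.55×(255−201) = 201 + 29.7 = 230.7 → 231
  B: 228 + 0.55×(255−228) = 228 + 14.85 = 242.85 → 243
rgb(233, 231, 243) = #e9e7f3.

#e9e7f3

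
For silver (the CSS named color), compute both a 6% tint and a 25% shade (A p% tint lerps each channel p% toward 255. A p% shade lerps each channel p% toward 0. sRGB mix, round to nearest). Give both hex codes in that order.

CSS silver is rgb(192, 192, 192).
6% tint:
  R: 192 + 0.06×(255−192) = 192 + 3.78 = 195.78 → 196
  G: 192 + 3.78 = 195.78 → 196
  B: 192 + 3.78 = 195.78 → 196
  → #C4C4C4
25% shade:
  R: 192 + 0.25×(0−192) = 192 − 48 = 144 → 144
  G: 192 − 48 = 144 → 144
  B: 192 + 0.25×(0−192) = 192 − 48 = 144 → 144
  → #909090

#C4C4C4, #909090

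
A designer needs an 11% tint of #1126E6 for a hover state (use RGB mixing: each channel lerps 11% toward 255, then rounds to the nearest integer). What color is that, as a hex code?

#2B3EE9

#1126E6 is rgb(17, 38, 230).
Lerp each channel 11% toward 255:
  R: 17 + 0.11×(255−17) = 17 + 26.18 = 43.18 → 43
  G: 38 + 23.87 = 61.87 → 62
  B: 230 + 0.11×(255−230) = 230 + 2.75 = 232.75 → 233
rgb(43, 62, 233) = #2B3EE9.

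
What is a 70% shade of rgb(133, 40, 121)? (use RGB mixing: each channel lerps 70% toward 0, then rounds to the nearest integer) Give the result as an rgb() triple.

rgb(40, 12, 36)

A 70% shade moves each channel 70% toward 0:
  R: 133 − 93.1 = 39.9 → 40
  G: 40 + 0.7×(0−40) = 40 − 28 = 12 → 12
  B: 121 + 0.7×(0−121) = 121 − 84.7 = 36.3 → 36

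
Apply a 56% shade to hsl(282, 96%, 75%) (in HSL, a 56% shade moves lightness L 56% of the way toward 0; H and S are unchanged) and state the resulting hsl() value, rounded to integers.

L moves 56% from 75 toward 0: 75 − 42 = 33 → 33.
H and S are unchanged.

hsl(282, 96%, 33%)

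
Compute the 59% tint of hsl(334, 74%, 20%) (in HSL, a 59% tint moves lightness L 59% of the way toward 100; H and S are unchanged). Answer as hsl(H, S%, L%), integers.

L moves 59% from 20 toward 100: 20 + 47.2 = 67.2 → 67.
H and S are unchanged.

hsl(334, 74%, 67%)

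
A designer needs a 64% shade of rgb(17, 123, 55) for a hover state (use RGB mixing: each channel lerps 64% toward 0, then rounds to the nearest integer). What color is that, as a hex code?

Per channel, c → c + 0.64(0 − c):
  R: 17 + 0.64×(0−17) = 17 − 10.88 = 6.12 → 6
  G: 123 − 78.72 = 44.28 → 44
  B: 55 − 35.2 = 19.8 → 20
rgb(6, 44, 20) = #062C14.

#062C14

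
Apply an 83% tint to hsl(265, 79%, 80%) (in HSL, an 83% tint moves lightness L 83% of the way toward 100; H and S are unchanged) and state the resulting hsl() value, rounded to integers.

L moves 83% from 80 toward 100: 80 + 16.6 = 96.6 → 97.
H and S are unchanged.

hsl(265, 79%, 97%)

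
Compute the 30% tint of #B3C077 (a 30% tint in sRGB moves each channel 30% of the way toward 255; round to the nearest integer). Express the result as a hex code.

#CAD3A0

#B3C077 is rgb(179, 192, 119).
Per channel, c → c + 0.3(255 − c):
  R: 179 + 0.3×(255−179) = 179 + 22.8 = 201.8 → 202
  G: 192 + 0.3×(255−192) = 192 + 18.9 = 210.9 → 211
  B: 119 + 0.3×(255−119) = 119 + 40.8 = 159.8 → 160
rgb(202, 211, 160) = #CAD3A0.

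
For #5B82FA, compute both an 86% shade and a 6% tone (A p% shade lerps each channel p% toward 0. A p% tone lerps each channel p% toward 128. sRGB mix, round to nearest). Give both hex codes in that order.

#5B82FA is rgb(91, 130, 250).
86% shade:
  R: 91 − 78.26 = 12.74 → 13
  G: 130 + 0.86×(0−130) = 130 − 111.8 = 18.2 → 18
  B: 250 − 215 = 35 → 35
  → #0D1223
6% tone:
  R: 91 + 2.22 = 93.22 → 93
  G: 130 − 0.12 = 129.88 → 130
  B: 250 − 7.32 = 242.68 → 243
  → #5D82F3

#0D1223, #5D82F3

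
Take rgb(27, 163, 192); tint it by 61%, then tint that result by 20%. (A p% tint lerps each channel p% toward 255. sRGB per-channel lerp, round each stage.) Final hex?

#B8E2EB

Lerp each channel 61% toward 255:
  R: 27 + 0.61×(255−27) = 27 + 139.08 = 166.08 → 166
  G: 163 + 56.12 = 219.12 → 219
  B: 192 + 0.61×(255−192) = 192 + 38.43 = 230.43 → 230
After the tint: rgb(166, 219, 230) = #A6DBE6.
Lerp each channel 20% toward 255:
  R: 166 + 0.2×(255−166) = 166 + 17.8 = 183.8 → 184
  G: 219 + 7.2 = 226.2 → 226
  B: 230 + 5 = 235 → 235
rgb(184, 226, 235) = #B8E2EB.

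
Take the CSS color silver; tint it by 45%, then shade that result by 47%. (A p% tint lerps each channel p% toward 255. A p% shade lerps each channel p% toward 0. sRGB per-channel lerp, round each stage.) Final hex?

CSS silver is rgb(192, 192, 192).
A 45% tint moves each channel 45% toward 255:
  R: 192 + 0.45×(255−192) = 192 + 28.35 = 220.35 → 220
  G: 192 + 0.45×(255−192) = 192 + 28.35 = 220.35 → 220
  B: 192 + 28.35 = 220.35 → 220
After the tint: rgb(220, 220, 220) = #DCDCDC.
A 47% shade moves each channel 47% toward 0:
  R: 220 − 103.4 = 116.6 → 117
  G: 220 + 0.47×(0−220) = 220 − 103.4 = 116.6 → 117
  B: 220 + 0.47×(0−220) = 220 − 103.4 = 116.6 → 117
rgb(117, 117, 117) = #757575.

#757575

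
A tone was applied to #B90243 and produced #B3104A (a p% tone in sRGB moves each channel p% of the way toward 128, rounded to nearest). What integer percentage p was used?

11%

#B90243 is rgb(185, 2, 67); #B3104A is rgb(179, 16, 74).
On the G channel (widest range): 16 ≈ 2 + (p/100)(128 − 2), so p ≈ 100×(16 − 2)/(128 − 2) = 1400/126 = 11.11.
p = 11 reproduces all three channels after rounding.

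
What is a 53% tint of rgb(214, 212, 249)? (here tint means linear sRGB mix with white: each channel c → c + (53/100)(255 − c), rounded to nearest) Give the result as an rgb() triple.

rgb(236, 235, 252)

Per channel, c → c + 0.53(255 − c):
  R: 214 + 21.73 = 235.73 → 236
  G: 212 + 0.53×(255−212) = 212 + 22.79 = 234.79 → 235
  B: 249 + 0.53×(255−249) = 249 + 3.18 = 252.18 → 252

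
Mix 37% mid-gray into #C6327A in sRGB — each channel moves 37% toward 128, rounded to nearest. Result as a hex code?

#AC4F7C

#C6327A is rgb(198, 50, 122).
A 37% tone moves each channel 37% toward 128:
  R: 198 − 25.9 = 172.1 → 172
  G: 50 + 0.37×(128−50) = 50 + 28.86 = 78.86 → 79
  B: 122 + 2.22 = 124.22 → 124
rgb(172, 79, 124) = #AC4F7C.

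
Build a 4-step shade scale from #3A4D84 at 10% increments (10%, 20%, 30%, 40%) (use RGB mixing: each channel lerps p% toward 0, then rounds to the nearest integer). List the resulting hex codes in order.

#344577, #2E3E6A, #29365C, #232E4F

#3A4D84 is rgb(58, 77, 132).
10%: (58 − 5.8 = 52.2→52, 77 − 7.7 = 69.3→69, 132 − 13.2 = 118.8→119) → #344577
20%: (58 − 11.6 = 46.4→46, 77 − 15.4 = 61.6→62, 132 − 26.4 = 105.6→106) → #2E3E6A
30%: (58 − 17.4 = 40.6→41, 77 − 23.1 = 53.9→54, 132 − 39.6 = 92.4→92) → #29365C
40%: (58 − 23.2 = 34.8→35, 77 − 30.8 = 46.2→46, 132 − 52.8 = 79.2→79) → #232E4F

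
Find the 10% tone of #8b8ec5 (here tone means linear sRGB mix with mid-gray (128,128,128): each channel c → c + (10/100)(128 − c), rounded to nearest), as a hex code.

#8b8ec5 is rgb(139, 142, 197).
A 10% tone moves each channel 10% toward 128:
  R: 139 + 0.1×(128−139) = 139 − 1.1 = 137.9 → 138
  G: 142 − 1.4 = 140.6 → 141
  B: 197 + 0.1×(128−197) = 197 − 6.9 = 190.1 → 190
rgb(138, 141, 190) = #8a8dbe.

#8a8dbe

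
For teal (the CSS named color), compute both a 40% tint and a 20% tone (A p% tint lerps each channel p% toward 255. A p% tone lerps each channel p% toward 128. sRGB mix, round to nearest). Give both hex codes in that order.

#66B3B3, #1A8080

CSS teal is rgb(0, 128, 128).
40% tint:
  R: 0 + 0.4×(255−0) = 0 + 102 = 102 → 102
  G: 128 + 0.4×(255−128) = 128 + 50.8 = 178.8 → 179
  B: 128 + 0.4×(255−128) = 128 + 50.8 = 178.8 → 179
  → #66B3B3
20% tone:
  R: 0 + 0.2×(128−0) = 0 + 25.6 = 25.6 → 26
  G: 128 + 0.2×(128−128) = 128 + 0 = 128 → 128
  B: 128 + 0 = 128 → 128
  → #1A8080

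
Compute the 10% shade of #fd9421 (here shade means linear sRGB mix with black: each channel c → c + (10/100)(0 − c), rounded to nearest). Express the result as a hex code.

#e4851e

#fd9421 is rgb(253, 148, 33).
Lerp each channel 10% toward 0:
  R: 253 − 25.3 = 227.7 → 228
  G: 148 − 14.8 = 133.2 → 133
  B: 33 + 0.1×(0−33) = 33 − 3.3 = 29.7 → 30
rgb(228, 133, 30) = #e4851e.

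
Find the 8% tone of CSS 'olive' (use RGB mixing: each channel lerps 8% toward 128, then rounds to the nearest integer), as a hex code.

CSS olive is rgb(128, 128, 0).
Lerp each channel 8% toward 128:
  R: 128 + 0 = 128 → 128
  G: 128 + 0 = 128 → 128
  B: 0 + 0.08×(128−0) = 0 + 10.24 = 10.24 → 10
rgb(128, 128, 10) = #80800A.

#80800A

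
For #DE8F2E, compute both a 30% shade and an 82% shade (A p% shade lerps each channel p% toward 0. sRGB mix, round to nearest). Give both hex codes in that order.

#9B6420, #281A08

#DE8F2E is rgb(222, 143, 46).
30% shade:
  R: 222 − 66.6 = 155.4 → 155
  G: 143 + 0.3×(0−143) = 143 − 42.9 = 100.1 → 100
  B: 46 + 0.3×(0−46) = 46 − 13.8 = 32.2 → 32
  → #9B6420
82% shade:
  R: 222 + 0.82×(0−222) = 222 − 182.04 = 39.96 → 40
  G: 143 + 0.82×(0−143) = 143 − 117.26 = 25.74 → 26
  B: 46 + 0.82×(0−46) = 46 − 37.72 = 8.28 → 8
  → #281A08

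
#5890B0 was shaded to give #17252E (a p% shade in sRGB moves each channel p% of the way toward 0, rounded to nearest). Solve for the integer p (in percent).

#5890B0 is rgb(88, 144, 176); #17252E is rgb(23, 37, 46).
On the B channel (widest range): 46 ≈ 176 + (p/100)(0 − 176), so p ≈ 100×(46 − 176)/(0 − 176) = -13000/-176 = 73.86.
p = 74 reproduces all three channels after rounding.

74%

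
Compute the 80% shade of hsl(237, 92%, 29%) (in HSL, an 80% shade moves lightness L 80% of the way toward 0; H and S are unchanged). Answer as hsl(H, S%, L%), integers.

L moves 80% from 29 toward 0: 29 − 23.2 = 5.8 → 6.
H and S are unchanged.

hsl(237, 92%, 6%)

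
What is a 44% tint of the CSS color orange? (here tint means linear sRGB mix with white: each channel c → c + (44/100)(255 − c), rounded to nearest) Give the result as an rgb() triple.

rgb(255, 205, 112)

CSS orange is rgb(255, 165, 0).
A 44% tint moves each channel 44% toward 255:
  R: 255 + 0 = 255 → 255
  G: 165 + 39.6 = 204.6 → 205
  B: 0 + 0.44×(255−0) = 0 + 112.2 = 112.2 → 112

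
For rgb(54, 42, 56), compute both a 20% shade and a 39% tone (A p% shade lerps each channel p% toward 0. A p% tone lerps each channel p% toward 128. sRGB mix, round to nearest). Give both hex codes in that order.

#2B222D, #534C54

20% shade:
  R: 54 + 0.2×(0−54) = 54 − 10.8 = 43.2 → 43
  G: 42 − 8.4 = 33.6 → 34
  B: 56 − 11.2 = 44.8 → 45
  → #2B222D
39% tone:
  R: 54 + 0.39×(128−54) = 54 + 28.86 = 82.86 → 83
  G: 42 + 0.39×(128−42) = 42 + 33.54 = 75.54 → 76
  B: 56 + 28.08 = 84.08 → 84
  → #534C54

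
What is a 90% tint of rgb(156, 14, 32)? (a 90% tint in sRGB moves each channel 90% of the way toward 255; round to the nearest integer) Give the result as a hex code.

#F5E7E9

Lerp each channel 90% toward 255:
  R: 156 + 0.9×(255−156) = 156 + 89.1 = 245.1 → 245
  G: 14 + 0.9×(255−14) = 14 + 216.9 = 230.9 → 231
  B: 32 + 0.9×(255−32) = 32 + 200.7 = 232.7 → 233
rgb(245, 231, 233) = #F5E7E9.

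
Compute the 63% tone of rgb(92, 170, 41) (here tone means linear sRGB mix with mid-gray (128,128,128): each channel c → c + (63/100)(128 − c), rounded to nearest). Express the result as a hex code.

#739060

A 63% tone moves each channel 63% toward 128:
  R: 92 + 22.68 = 114.68 → 115
  G: 170 + 0.63×(128−170) = 170 − 26.46 = 143.54 → 144
  B: 41 + 54.81 = 95.81 → 96
rgb(115, 144, 96) = #739060.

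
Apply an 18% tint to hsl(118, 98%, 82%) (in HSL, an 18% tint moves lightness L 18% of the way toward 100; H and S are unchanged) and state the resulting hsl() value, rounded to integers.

hsl(118, 98%, 85%)

L moves 18% from 82 toward 100: 82 + 3.24 = 85.24 → 85.
H and S are unchanged.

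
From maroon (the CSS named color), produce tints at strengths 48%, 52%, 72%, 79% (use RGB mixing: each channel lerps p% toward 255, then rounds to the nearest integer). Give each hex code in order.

CSS maroon is rgb(128, 0, 0).
48%: (128 + 60.96 = 188.96→189, 0 + 122.4 = 122.4→122, 0 + 122.4 = 122.4→122) → #BD7A7A
52%: (128 + 66.04 = 194.04→194, 0 + 132.6 = 132.6→133, 0 + 132.6 = 132.6→133) → #C28585
72%: (128 + 91.44 = 219.44→219, 0 + 183.6 = 183.6→184, 0 + 183.6 = 183.6→184) → #DBB8B8
79%: (128 + 100.33 = 228.33→228, 0 + 201.45 = 201.45→201, 0 + 201.45 = 201.45→201) → #E4C9C9

#BD7A7A, #C28585, #DBB8B8, #E4C9C9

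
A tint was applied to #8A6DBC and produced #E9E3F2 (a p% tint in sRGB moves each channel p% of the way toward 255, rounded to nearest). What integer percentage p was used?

#8A6DBC is rgb(138, 109, 188); #E9E3F2 is rgb(233, 227, 242).
On the G channel (widest range): 227 ≈ 109 + (p/100)(255 − 109), so p ≈ 100×(227 − 109)/(255 − 109) = 11800/146 = 80.82.
p = 81 reproduces all three channels after rounding.

81%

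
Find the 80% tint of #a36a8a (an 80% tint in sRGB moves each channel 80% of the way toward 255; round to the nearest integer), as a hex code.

#a36a8a is rgb(163, 106, 138).
An 80% tint moves each channel 80% toward 255:
  R: 163 + 0.8×(255−163) = 163 + 73.6 = 236.6 → 237
  G: 106 + 0.8×(255−106) = 106 + 119.2 = 225.2 → 225
  B: 138 + 0.8×(255−138) = 138 + 93.6 = 231.6 → 232
rgb(237, 225, 232) = #ede1e8.

#ede1e8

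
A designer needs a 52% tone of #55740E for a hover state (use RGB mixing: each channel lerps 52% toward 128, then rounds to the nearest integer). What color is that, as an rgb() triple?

rgb(107, 122, 73)

#55740E is rgb(85, 116, 14).
A 52% tone moves each channel 52% toward 128:
  R: 85 + 0.52×(128−85) = 85 + 22.36 = 107.36 → 107
  G: 116 + 0.52×(128−116) = 116 + 6.24 = 122.24 → 122
  B: 14 + 59.28 = 73.28 → 73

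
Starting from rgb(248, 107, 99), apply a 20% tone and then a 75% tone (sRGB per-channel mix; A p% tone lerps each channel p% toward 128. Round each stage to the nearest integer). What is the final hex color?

Per channel, c → c + 0.2(128 − c):
  R: 248 + 0.2×(128−248) = 248 − 24 = 224 → 224
  G: 107 + 4.2 = 111.2 → 111
  B: 99 + 5.8 = 104.8 → 105
After the tone: rgb(224, 111, 105) = #E06F69.
Lerp each channel 75% toward 128:
  R: 224 − 72 = 152 → 152
  G: 111 + 12.75 = 123.75 → 124
  B: 105 + 17.25 = 122.25 → 122
rgb(152, 124, 122) = #987C7A.

#987C7A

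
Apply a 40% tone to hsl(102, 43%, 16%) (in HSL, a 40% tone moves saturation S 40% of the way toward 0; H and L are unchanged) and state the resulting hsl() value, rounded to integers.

hsl(102, 26%, 16%)

S moves 40% from 43 toward 0: 43 − 17.2 = 25.8 → 26.
H and L are unchanged.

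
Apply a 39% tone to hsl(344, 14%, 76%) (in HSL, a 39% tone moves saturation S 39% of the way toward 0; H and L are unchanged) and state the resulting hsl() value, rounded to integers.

hsl(344, 9%, 76%)

S moves 39% from 14 toward 0: 14 − 5.46 = 8.54 → 9.
H and L are unchanged.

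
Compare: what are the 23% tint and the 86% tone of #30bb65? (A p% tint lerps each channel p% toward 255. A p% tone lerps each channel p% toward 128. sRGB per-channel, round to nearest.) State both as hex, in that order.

#30bb65 is rgb(48, 187, 101).
23% tint:
  R: 48 + 0.23×(255−48) = 48 + 47.61 = 95.61 → 96
  G: 187 + 15.64 = 202.64 → 203
  B: 101 + 0.23×(255−101) = 101 + 35.42 = 136.42 → 136
  → #60cb88
86% tone:
  R: 48 + 68.8 = 116.8 → 117
  G: 187 + 0.86×(128−187) = 187 − 50.74 = 136.26 → 136
  B: 101 + 0.86×(128−101) = 101 + 23.22 = 124.22 → 124
  → #75887c

#60cb88, #75887c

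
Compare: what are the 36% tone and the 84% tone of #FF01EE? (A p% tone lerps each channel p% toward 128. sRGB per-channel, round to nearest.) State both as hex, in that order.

#FF01EE is rgb(255, 1, 238).
36% tone:
  R: 255 − 45.72 = 209.28 → 209
  G: 1 + 45.72 = 46.72 → 47
  B: 238 + 0.36×(128−238) = 238 − 39.6 = 198.4 → 198
  → #D12FC6
84% tone:
  R: 255 + 0.84×(128−255) = 255 − 106.68 = 148.32 → 148
  G: 1 + 106.68 = 107.68 → 108
  B: 238 + 0.84×(128−238) = 238 − 92.4 = 145.6 → 146
  → #946C92

#D12FC6, #946C92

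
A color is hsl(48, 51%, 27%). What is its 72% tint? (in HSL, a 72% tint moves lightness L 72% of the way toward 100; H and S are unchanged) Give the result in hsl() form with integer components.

hsl(48, 51%, 80%)

L moves 72% from 27 toward 100: 27 + 52.56 = 79.56 → 80.
H and S are unchanged.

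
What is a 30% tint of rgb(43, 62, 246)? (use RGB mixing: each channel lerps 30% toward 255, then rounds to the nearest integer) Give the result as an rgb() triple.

A 30% tint moves each channel 30% toward 255:
  R: 43 + 63.6 = 106.6 → 107
  G: 62 + 0.3×(255−62) = 62 + 57.9 = 119.9 → 120
  B: 246 + 0.3×(255−246) = 246 + 2.7 = 248.7 → 249

rgb(107, 120, 249)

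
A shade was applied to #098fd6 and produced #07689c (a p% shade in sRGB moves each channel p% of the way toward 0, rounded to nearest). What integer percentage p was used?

#098fd6 is rgb(9, 143, 214); #07689c is rgb(7, 104, 156).
On the B channel (widest range): 156 ≈ 214 + (p/100)(0 − 214), so p ≈ 100×(156 − 214)/(0 − 214) = -5800/-214 = 27.10.
p = 27 reproduces all three channels after rounding.

27%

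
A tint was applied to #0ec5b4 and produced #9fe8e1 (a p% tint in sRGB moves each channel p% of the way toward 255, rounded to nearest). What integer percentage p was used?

#0ec5b4 is rgb(14, 197, 180); #9fe8e1 is rgb(159, 232, 225).
On the R channel (widest range): 159 ≈ 14 + (p/100)(255 − 14), so p ≈ 100×(159 − 14)/(255 − 14) = 14500/241 = 60.17.
p = 60 reproduces all three channels after rounding.

60%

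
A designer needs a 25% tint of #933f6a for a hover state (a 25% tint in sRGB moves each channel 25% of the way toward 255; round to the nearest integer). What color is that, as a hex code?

#ae6f8f

#933f6a is rgb(147, 63, 106).
Per channel, c → c + 0.25(255 − c):
  R: 147 + 27 = 174 → 174
  G: 63 + 0.25×(255−63) = 63 + 48 = 111 → 111
  B: 106 + 0.25×(255−106) = 106 + 37.25 = 143.25 → 143
rgb(174, 111, 143) = #ae6f8f.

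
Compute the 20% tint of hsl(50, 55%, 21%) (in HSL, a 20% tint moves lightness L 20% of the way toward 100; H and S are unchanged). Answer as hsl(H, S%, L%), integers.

hsl(50, 55%, 37%)

L moves 20% from 21 toward 100: 21 + 15.8 = 36.8 → 37.
H and S are unchanged.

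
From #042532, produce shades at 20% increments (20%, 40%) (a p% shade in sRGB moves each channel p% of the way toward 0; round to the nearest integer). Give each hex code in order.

#042532 is rgb(4, 37, 50).
20%: (4 − 0.8 = 3.2→3, 37 − 7.4 = 29.6→30, 50 − 10 = 40→40) → #031e28
40%: (4 − 1.6 = 2.4→2, 37 − 14.8 = 22.2→22, 50 − 20 = 30→30) → #02161e

#031e28, #02161e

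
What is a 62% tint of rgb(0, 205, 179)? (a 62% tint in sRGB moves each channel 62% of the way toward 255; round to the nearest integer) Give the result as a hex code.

Per channel, c → c + 0.62(255 − c):
  R: 0 + 0.62×(255−0) = 0 + 158.1 = 158.1 → 158
  G: 205 + 0.62×(255−205) = 205 + 31 = 236 → 236
  B: 179 + 0.62×(255−179) = 179 + 47.12 = 226.12 → 226
rgb(158, 236, 226) = #9EECE2.

#9EECE2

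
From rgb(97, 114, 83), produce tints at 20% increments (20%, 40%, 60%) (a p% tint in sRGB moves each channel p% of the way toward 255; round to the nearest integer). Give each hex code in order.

20%: (97 + 31.6 = 128.6→129, 114 + 28.2 = 142.2→142, 83 + 34.4 = 117.4→117) → #818e75
40%: (97 + 63.2 = 160.2→160, 114 + 56.4 = 170.4→170, 83 + 68.8 = 151.8→152) → #a0aa98
60%: (97 + 94.8 = 191.8→192, 114 + 84.6 = 198.6→199, 83 + 103.2 = 186.2→186) → #c0c7ba

#818e75, #a0aa98, #c0c7ba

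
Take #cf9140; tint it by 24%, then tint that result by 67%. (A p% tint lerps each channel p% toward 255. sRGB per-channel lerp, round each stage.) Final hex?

#f3e3cf

#cf9140 is rgb(207, 145, 64).
Per channel, c → c + 0.24(255 − c):
  R: 207 + 0.24×(255−207) = 207 + 11.52 = 218.52 → 219
  G: 145 + 0.24×(255−145) = 145 + 26.4 = 171.4 → 171
  B: 64 + 0.24×(255−64) = 64 + 45.84 = 109.84 → 110
After the tint: rgb(219, 171, 110) = #dbab6e.
Lerp each channel 67% toward 255:
  R: 219 + 24.12 = 243.12 → 243
  G: 171 + 0.67×(255−171) = 171 + 56.28 = 227.28 → 227
  B: 110 + 97.15 = 207.15 → 207
rgb(243, 227, 207) = #f3e3cf.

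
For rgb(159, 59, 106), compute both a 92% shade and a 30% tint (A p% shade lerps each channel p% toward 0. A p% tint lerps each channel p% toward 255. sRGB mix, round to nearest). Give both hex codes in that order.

92% shade:
  R: 159 − 146.28 = 12.72 → 13
  G: 59 + 0.92×(0−59) = 59 − 54.28 = 4.72 → 5
  B: 106 − 97.52 = 8.48 → 8
  → #0d0508
30% tint:
  R: 159 + 0.3×(255−159) = 159 + 28.8 = 187.8 → 188
  G: 59 + 58.8 = 117.8 → 118
  B: 106 + 0.3×(255−106) = 106 + 44.7 = 150.7 → 151
  → #bc7697

#0d0508, #bc7697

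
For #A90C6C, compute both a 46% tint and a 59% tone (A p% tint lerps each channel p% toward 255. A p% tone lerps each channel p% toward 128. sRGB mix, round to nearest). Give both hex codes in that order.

#A90C6C is rgb(169, 12, 108).
46% tint:
  R: 169 + 39.56 = 208.56 → 209
  G: 12 + 0.46×(255−12) = 12 + 111.78 = 123.78 → 124
  B: 108 + 0.46×(255−108) = 108 + 67.62 = 175.62 → 176
  → #D17CB0
59% tone:
  R: 169 + 0.59×(128−169) = 169 − 24.19 = 144.81 → 145
  G: 12 + 0.59×(128−12) = 12 + 68.44 = 80.44 → 80
  B: 108 + 0.59×(128−108) = 108 + 11.8 = 119.8 → 120
  → #915078

#D17CB0, #915078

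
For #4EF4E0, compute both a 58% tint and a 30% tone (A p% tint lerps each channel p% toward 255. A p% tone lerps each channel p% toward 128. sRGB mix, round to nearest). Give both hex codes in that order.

#4EF4E0 is rgb(78, 244, 224).
58% tint:
  R: 78 + 102.66 = 180.66 → 181
  G: 244 + 6.38 = 250.38 → 250
  B: 224 + 17.98 = 241.98 → 242
  → #B5FAF2
30% tone:
  R: 78 + 0.3×(128−78) = 78 + 15 = 93 → 93
  G: 244 + 0.3×(128−244) = 244 − 34.8 = 209.2 → 209
  B: 224 + 0.3×(128−224) = 224 − 28.8 = 195.2 → 195
  → #5DD1C3

#B5FAF2, #5DD1C3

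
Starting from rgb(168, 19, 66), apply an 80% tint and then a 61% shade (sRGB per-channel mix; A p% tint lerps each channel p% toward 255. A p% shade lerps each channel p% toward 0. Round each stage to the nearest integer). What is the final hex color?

#5D5155

Lerp each channel 80% toward 255:
  R: 168 + 69.6 = 237.6 → 238
  G: 19 + 188.8 = 207.8 → 208
  B: 66 + 0.8×(255−66) = 66 + 151.2 = 217.2 → 217
After the tint: rgb(238, 208, 217) = #EED0D9.
Lerp each channel 61% toward 0:
  R: 238 + 0.61×(0−238) = 238 − 145.18 = 92.82 → 93
  G: 208 − 126.88 = 81.12 → 81
  B: 217 − 132.37 = 84.63 → 85
rgb(93, 81, 85) = #5D5155.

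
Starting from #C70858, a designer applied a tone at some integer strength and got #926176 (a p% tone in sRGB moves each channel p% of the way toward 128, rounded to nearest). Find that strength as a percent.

74%

#C70858 is rgb(199, 8, 88); #926176 is rgb(146, 97, 118).
On the G channel (widest range): 97 ≈ 8 + (p/100)(128 − 8), so p ≈ 100×(97 − 8)/(128 − 8) = 8900/120 = 74.17.
p = 74 reproduces all three channels after rounding.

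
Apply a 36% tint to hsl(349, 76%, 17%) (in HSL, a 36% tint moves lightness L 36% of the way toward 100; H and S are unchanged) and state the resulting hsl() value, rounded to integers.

hsl(349, 76%, 47%)

L moves 36% from 17 toward 100: 17 + 29.88 = 46.88 → 47.
H and S are unchanged.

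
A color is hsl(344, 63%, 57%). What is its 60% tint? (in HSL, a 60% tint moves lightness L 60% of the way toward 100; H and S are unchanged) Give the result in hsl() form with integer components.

hsl(344, 63%, 83%)

L moves 60% from 57 toward 100: 57 + 25.8 = 82.8 → 83.
H and S are unchanged.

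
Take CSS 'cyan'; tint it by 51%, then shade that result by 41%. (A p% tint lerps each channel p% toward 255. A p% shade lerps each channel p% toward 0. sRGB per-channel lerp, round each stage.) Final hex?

#4d9696

CSS cyan is rgb(0, 255, 255).
A 51% tint moves each channel 51% toward 255:
  R: 0 + 130.05 = 130.05 → 130
  G: 255 + 0 = 255 → 255
  B: 255 + 0.51×(255−255) = 255 + 0 = 255 → 255
After the tint: rgb(130, 255, 255) = #82ffff.
Lerp each channel 41% toward 0:
  R: 130 + 0.41×(0−130) = 130 − 53.3 = 76.7 → 77
  G: 255 + 0.41×(0−255) = 255 − 104.55 = 150.45 → 150
  B: 255 + 0.41×(0−255) = 255 − 104.55 = 150.45 → 150
rgb(77, 150, 150) = #4d9696.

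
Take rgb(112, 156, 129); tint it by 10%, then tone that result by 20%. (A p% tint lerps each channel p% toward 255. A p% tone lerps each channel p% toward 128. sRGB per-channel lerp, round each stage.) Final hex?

Lerp each channel 10% toward 255:
  R: 112 + 0.1×(255−112) = 112 + 14.3 = 126.3 → 126
  G: 156 + 0.1×(255−156) = 156 + 9.9 = 165.9 → 166
  B: 129 + 0.1×(255−129) = 129 + 12.6 = 141.6 → 142
After the tint: rgb(126, 166, 142) = #7ea68e.
Per channel, c → c + 0.2(128 − c):
  R: 126 + 0.2×(128−126) = 126 + 0.4 = 126.4 → 126
  G: 166 + 0.2×(128−166) = 166 − 7.6 = 158.4 → 158
  B: 142 + 0.2×(128−142) = 142 − 2.8 = 139.2 → 139
rgb(126, 158, 139) = #7e9e8b.

#7e9e8b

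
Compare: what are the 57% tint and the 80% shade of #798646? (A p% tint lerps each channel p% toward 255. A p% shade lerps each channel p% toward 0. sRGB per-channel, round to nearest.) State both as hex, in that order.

#798646 is rgb(121, 134, 70).
57% tint:
  R: 121 + 0.57×(255−121) = 121 + 76.38 = 197.38 → 197
  G: 134 + 68.97 = 202.97 → 203
  B: 70 + 105.45 = 175.45 → 175
  → #c5cbaf
80% shade:
  R: 121 − 96.8 = 24.2 → 24
  G: 134 + 0.8×(0−134) = 134 − 107.2 = 26.8 → 27
  B: 70 − 56 = 14 → 14
  → #181b0e

#c5cbaf, #181b0e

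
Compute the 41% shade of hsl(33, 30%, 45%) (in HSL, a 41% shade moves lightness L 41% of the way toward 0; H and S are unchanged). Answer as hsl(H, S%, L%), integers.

L moves 41% from 45 toward 0: 45 − 18.45 = 26.55 → 27.
H and S are unchanged.

hsl(33, 30%, 27%)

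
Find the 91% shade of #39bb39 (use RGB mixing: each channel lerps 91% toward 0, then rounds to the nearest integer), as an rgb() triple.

#39bb39 is rgb(57, 187, 57).
A 91% shade moves each channel 91% toward 0:
  R: 57 + 0.91×(0−57) = 57 − 51.87 = 5.13 → 5
  G: 187 + 0.91×(0−187) = 187 − 170.17 = 16.83 → 17
  B: 57 − 51.87 = 5.13 → 5

rgb(5, 17, 5)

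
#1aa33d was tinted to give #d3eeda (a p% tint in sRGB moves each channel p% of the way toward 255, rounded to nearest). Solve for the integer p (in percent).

81%

#1aa33d is rgb(26, 163, 61); #d3eeda is rgb(211, 238, 218).
On the R channel (widest range): 211 ≈ 26 + (p/100)(255 − 26), so p ≈ 100×(211 − 26)/(255 − 26) = 18500/229 = 80.79.
p = 81 reproduces all three channels after rounding.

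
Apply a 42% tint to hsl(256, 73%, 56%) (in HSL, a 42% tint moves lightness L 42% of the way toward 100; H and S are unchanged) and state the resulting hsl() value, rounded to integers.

L moves 42% from 56 toward 100: 56 + 18.48 = 74.48 → 74.
H and S are unchanged.

hsl(256, 73%, 74%)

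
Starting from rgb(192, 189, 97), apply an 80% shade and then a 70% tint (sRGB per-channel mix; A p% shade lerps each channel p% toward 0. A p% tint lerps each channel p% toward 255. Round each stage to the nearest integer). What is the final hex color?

#BEBEB8

An 80% shade moves each channel 80% toward 0:
  R: 192 + 0.8×(0−192) = 192 − 153.6 = 38.4 → 38
  G: 189 + 0.8×(0−189) = 189 − 151.2 = 37.8 → 38
  B: 97 − 77.6 = 19.4 → 19
After the shade: rgb(38, 38, 19) = #262613.
A 70% tint moves each channel 70% toward 255:
  R: 38 + 0.7×(255−38) = 38 + 151.9 = 189.9 → 190
  G: 38 + 0.7×(255−38) = 38 + 151.9 = 189.9 → 190
  B: 19 + 0.7×(255−19) = 19 + 165.2 = 184.2 → 184
rgb(190, 190, 184) = #BEBEB8.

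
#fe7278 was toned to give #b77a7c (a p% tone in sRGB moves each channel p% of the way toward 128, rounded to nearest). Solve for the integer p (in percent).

56%

#fe7278 is rgb(254, 114, 120); #b77a7c is rgb(183, 122, 124).
On the R channel (widest range): 183 ≈ 254 + (p/100)(128 − 254), so p ≈ 100×(183 − 254)/(128 − 254) = -7100/-126 = 56.35.
p = 56 reproduces all three channels after rounding.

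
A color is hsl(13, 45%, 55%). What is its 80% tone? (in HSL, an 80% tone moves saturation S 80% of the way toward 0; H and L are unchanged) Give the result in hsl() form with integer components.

S moves 80% from 45 toward 0: 45 − 36 = 9 → 9.
H and L are unchanged.

hsl(13, 9%, 55%)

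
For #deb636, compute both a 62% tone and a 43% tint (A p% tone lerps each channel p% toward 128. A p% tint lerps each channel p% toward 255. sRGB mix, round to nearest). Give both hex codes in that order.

#deb636 is rgb(222, 182, 54).
62% tone:
  R: 222 + 0.62×(128−222) = 222 − 58.28 = 163.72 → 164
  G: 182 + 0.62×(128−182) = 182 − 33.48 = 148.52 → 149
  B: 54 + 0.62×(128−54) = 54 + 45.88 = 99.88 → 100
  → #a49564
43% tint:
  R: 222 + 0.43×(255−222) = 222 + 14.19 = 236.19 → 236
  G: 182 + 31.39 = 213.39 → 213
  B: 54 + 86.43 = 140.43 → 140
  → #ecd58c

#a49564, #ecd58c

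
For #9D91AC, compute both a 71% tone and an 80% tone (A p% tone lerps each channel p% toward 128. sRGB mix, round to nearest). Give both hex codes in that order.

#88858D, #868389

#9D91AC is rgb(157, 145, 172).
71% tone:
  R: 157 + 0.71×(128−157) = 157 − 20.59 = 136.41 → 136
  G: 145 + 0.71×(128−145) = 145 − 12.07 = 132.93 → 133
  B: 172 − 31.24 = 140.76 → 141
  → #88858D
80% tone:
  R: 157 − 23.2 = 133.8 → 134
  G: 145 − 13.6 = 131.4 → 131
  B: 172 − 35.2 = 136.8 → 137
  → #868389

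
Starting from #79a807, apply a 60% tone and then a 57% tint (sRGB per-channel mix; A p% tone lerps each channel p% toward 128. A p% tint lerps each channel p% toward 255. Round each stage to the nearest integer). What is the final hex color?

#c7cfb4

#79a807 is rgb(121, 168, 7).
Lerp each channel 60% toward 128:
  R: 121 + 0.6×(128−121) = 121 + 4.2 = 125.2 → 125
  G: 168 + 0.6×(128−168) = 168 − 24 = 144 → 144
  B: 7 + 0.6×(128−7) = 7 + 72.6 = 79.6 → 80
After the tone: rgb(125, 144, 80) = #7d9050.
A 57% tint moves each channel 57% toward 255:
  R: 125 + 0.57×(255−125) = 125 + 74.1 = 199.1 → 199
  G: 144 + 0.57×(255−144) = 144 + 63.27 = 207.27 → 207
  B: 80 + 0.57×(255−80) = 80 + 99.75 = 179.75 → 180
rgb(199, 207, 180) = #c7cfb4.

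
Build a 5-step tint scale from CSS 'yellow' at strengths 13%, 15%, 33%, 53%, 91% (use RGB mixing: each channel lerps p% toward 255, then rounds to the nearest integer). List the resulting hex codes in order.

#FFFF21, #FFFF26, #FFFF54, #FFFF87, #FFFFE8

CSS yellow is rgb(255, 255, 0).
13%: (255→255, 255→255, 0 + 33.15 = 33.15→33) → #FFFF21
15%: (255→255, 255→255, 0 + 38.25 = 38.25→38) → #FFFF26
33%: (255→255, 255→255, 0 + 84.15 = 84.15→84) → #FFFF54
53%: (255→255, 255→255, 0 + 135.15 = 135.15→135) → #FFFF87
91%: (255→255, 255→255, 0 + 232.05 = 232.05→232) → #FFFFE8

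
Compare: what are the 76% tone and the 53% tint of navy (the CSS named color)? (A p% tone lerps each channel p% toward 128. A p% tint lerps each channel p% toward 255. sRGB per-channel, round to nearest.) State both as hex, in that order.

CSS navy is rgb(0, 0, 128).
76% tone:
  R: 0 + 0.76×(128−0) = 0 + 97.28 = 97.28 → 97
  G: 0 + 97.28 = 97.28 → 97
  B: 128 + 0.76×(128−128) = 128 + 0 = 128 → 128
  → #616180
53% tint:
  R: 0 + 0.53×(255−0) = 0 + 135.15 = 135.15 → 135
  G: 0 + 135.15 = 135.15 → 135
  B: 128 + 67.31 = 195.31 → 195
  → #8787C3

#616180, #8787C3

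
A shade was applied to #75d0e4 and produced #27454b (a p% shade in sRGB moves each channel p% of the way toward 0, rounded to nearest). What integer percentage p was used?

#75d0e4 is rgb(117, 208, 228); #27454b is rgb(39, 69, 75).
On the B channel (widest range): 75 ≈ 228 + (p/100)(0 − 228), so p ≈ 100×(75 − 228)/(0 − 228) = -15300/-228 = 67.11.
p = 67 reproduces all three channels after rounding.

67%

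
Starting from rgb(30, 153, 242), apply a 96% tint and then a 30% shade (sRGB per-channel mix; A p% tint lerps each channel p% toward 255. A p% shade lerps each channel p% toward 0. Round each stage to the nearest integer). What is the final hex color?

Lerp each channel 96% toward 255:
  R: 30 + 0.96×(255−30) = 30 + 216 = 246 → 246
  G: 153 + 97.92 = 250.92 → 251
  B: 242 + 12.48 = 254.48 → 254
After the tint: rgb(246, 251, 254) = #F6FBFE.
Per channel, c → c + 0.3(0 − c):
  R: 246 − 73.8 = 172.2 → 172
  G: 251 + 0.3×(0−251) = 251 − 75.3 = 175.7 → 176
  B: 254 − 76.2 = 177.8 → 178
rgb(172, 176, 178) = #ACB0B2.

#ACB0B2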